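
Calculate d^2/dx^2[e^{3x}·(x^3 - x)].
3 \left(3 x^{3} + 6 x^{2} - x - 2\right) e^{3 x}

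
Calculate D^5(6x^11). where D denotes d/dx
332640 x^{6}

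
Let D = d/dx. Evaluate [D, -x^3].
- 3 x^{2}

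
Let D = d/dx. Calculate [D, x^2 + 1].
2 x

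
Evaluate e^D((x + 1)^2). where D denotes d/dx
x^{2} + 4 x + 4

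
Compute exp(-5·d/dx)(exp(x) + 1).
e^{x - 5} + 1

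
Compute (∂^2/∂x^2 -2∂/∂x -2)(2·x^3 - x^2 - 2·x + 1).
2 x \left(- 2 x^{2} - 5 x + 10\right)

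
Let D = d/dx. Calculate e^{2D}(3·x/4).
\frac{3 x}{4} + \frac{3}{2}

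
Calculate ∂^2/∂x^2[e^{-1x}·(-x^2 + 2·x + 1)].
\left(- x^{2} + 6 x - 5\right) e^{- x}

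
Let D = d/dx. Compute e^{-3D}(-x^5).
- x^{5} + 15 x^{4} - 90 x^{3} + 270 x^{2} - 405 x + 243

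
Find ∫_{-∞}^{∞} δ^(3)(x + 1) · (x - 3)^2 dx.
0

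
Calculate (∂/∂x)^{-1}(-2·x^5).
- \frac{x^{6}}{3}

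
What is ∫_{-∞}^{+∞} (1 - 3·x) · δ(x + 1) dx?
4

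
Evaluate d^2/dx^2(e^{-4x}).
16 e^{- 4 x}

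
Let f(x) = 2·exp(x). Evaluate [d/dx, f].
2 e^{x}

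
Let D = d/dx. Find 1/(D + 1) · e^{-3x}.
- \frac{e^{- 3 x}}{2}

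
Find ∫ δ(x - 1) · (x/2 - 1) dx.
- \frac{1}{2}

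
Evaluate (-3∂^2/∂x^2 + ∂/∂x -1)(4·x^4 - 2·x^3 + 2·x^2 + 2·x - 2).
- 4 x^{4} + 18 x^{3} - 152 x^{2} + 38 x - 8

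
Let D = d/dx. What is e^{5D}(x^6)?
x^{6} + 30 x^{5} + 375 x^{4} + 2500 x^{3} + 9375 x^{2} + 18750 x + 15625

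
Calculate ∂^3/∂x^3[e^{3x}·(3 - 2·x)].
\left(27 - 54 x\right) e^{3 x}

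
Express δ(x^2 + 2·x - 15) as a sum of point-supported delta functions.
\frac{\delta(x + 5) + \delta(x - 3)}{8}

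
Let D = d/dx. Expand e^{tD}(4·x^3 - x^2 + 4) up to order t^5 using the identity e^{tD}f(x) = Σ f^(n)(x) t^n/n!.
4 t^{3} + t^{2} \left(12 x - 1\right) + 2 t x \left(6 x - 1\right) + 4 x^{3} - x^{2} + 4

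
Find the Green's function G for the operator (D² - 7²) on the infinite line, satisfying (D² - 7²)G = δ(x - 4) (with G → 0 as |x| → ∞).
-\frac{e^{-7|x - 4|}}{14}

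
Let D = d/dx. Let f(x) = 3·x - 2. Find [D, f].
3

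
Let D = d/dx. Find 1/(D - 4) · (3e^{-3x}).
- \frac{3 e^{- 3 x}}{7}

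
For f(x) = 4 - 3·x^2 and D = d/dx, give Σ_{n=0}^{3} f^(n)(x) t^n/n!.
- 3 t^{2} - 6 t x - 3 x^{2} + 4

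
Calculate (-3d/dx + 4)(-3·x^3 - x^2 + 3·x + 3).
- 12 x^{3} + 23 x^{2} + 18 x + 3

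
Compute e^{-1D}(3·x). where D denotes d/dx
3 x - 3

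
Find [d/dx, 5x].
5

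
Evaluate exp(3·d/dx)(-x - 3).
- x - 6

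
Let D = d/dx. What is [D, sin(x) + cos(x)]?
- \sin{\left(x \right)} + \cos{\left(x \right)}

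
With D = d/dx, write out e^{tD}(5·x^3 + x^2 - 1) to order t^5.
5 t^{3} + t^{2} \left(15 x + 1\right) + t x \left(15 x + 2\right) + 5 x^{3} + x^{2} - 1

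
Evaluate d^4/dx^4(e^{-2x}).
16 e^{- 2 x}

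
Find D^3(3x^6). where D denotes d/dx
360 x^{3}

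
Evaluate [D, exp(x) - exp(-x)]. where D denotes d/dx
2 \cosh{\left(x \right)}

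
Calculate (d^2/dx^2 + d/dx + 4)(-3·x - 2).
- 12 x - 11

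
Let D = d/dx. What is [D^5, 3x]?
15D^{4}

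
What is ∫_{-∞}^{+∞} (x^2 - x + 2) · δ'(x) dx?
1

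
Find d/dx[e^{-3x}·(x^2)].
x \left(2 - 3 x\right) e^{- 3 x}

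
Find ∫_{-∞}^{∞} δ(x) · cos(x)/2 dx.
\frac{1}{2}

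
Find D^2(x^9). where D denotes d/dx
72 x^{7}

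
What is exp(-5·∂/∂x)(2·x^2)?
2 x^{2} - 20 x + 50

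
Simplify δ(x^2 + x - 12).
\frac{\delta(x + 4) + \delta(x - 3)}{7}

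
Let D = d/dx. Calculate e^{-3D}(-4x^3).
- 4 x^{3} + 36 x^{2} - 108 x + 108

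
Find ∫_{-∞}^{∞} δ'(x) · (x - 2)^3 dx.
-12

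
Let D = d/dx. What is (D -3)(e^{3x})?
0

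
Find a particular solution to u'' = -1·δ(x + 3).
-\frac{|x + 3|}{2}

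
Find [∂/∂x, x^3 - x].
3 x^{2} - 1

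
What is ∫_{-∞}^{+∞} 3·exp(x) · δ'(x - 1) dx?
- 3 e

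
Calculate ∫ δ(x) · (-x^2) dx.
0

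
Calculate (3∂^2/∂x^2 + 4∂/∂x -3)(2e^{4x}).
122 e^{4 x}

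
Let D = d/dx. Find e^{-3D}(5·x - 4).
5 x - 19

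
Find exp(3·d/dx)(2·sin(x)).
2 \sin{\left(x + 3 \right)}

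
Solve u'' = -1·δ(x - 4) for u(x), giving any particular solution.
-\frac{|x - 4|}{2}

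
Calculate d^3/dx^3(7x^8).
2352 x^{5}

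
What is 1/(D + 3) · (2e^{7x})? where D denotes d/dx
\frac{e^{7 x}}{5}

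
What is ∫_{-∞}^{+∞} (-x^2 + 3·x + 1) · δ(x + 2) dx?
-9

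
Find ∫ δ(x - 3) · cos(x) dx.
\cos{\left(3 \right)}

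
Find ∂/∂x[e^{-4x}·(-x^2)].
2 x \left(2 x - 1\right) e^{- 4 x}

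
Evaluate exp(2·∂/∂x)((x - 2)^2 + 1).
x^{2} + 1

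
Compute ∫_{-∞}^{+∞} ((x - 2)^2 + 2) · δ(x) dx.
6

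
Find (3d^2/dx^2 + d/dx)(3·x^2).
6 x + 18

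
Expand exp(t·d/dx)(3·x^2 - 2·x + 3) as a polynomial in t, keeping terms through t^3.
3 t^{2} + 2 t \left(3 x - 1\right) + 3 x^{2} - 2 x + 3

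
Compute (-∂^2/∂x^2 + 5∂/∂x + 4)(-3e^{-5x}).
138 e^{- 5 x}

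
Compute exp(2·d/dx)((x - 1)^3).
x^{3} + 3 x^{2} + 3 x + 1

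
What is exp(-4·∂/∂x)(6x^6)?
6 x^{6} - 144 x^{5} + 1440 x^{4} - 7680 x^{3} + 23040 x^{2} - 36864 x + 24576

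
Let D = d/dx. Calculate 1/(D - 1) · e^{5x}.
\frac{e^{5 x}}{4}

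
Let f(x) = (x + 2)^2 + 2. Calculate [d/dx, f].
2 x + 4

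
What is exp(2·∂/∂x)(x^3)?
x^{3} + 6 x^{2} + 12 x + 8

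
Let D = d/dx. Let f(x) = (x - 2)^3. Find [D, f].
3 \left(x - 2\right)^{2}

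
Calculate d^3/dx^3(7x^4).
168 x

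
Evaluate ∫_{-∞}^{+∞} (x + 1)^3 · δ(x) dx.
1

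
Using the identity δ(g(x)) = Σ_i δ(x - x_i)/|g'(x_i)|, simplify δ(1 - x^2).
\frac{\delta(x - 1) + \delta(x + 1)}{2}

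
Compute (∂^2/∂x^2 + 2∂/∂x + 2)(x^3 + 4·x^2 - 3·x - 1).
2 x \left(x^{2} + 7 x + 8\right)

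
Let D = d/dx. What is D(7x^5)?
35 x^{4}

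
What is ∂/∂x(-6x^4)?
- 24 x^{3}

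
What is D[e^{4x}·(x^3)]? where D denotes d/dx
x^{2} \left(4 x + 3\right) e^{4 x}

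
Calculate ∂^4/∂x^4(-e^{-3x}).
- 81 e^{- 3 x}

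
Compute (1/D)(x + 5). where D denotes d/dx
\frac{x^{2}}{2} + 5 x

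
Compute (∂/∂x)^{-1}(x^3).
\frac{x^{4}}{4}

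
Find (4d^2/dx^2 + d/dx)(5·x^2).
10 x + 40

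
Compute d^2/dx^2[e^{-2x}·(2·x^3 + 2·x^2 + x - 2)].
8 \left(x^{3} - 2 x^{2} - 1\right) e^{- 2 x}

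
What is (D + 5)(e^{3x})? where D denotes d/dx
8 e^{3 x}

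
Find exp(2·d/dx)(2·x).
2 x + 4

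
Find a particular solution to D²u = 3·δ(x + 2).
\frac{3|x + 2|}{2}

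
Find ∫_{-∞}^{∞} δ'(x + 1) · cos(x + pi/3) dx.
\cos{\left(\frac{\pi}{6} + 1 \right)}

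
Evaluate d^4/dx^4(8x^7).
6720 x^{3}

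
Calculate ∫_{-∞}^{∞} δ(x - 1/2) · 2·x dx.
1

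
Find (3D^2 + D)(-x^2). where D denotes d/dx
- 2 x - 6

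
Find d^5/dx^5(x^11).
55440 x^{6}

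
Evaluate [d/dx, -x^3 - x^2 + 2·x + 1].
- 3 x^{2} - 2 x + 2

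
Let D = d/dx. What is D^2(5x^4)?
60 x^{2}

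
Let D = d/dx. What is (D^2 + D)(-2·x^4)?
8 x^{2} \left(- x - 3\right)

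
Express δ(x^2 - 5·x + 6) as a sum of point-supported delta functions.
\frac{\delta(x - 2) + \delta(x - 3)}{1}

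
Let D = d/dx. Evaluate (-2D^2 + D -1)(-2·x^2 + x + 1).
2 x^{2} - 5 x + 8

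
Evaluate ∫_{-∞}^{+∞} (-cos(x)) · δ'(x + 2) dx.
\sin{\left(2 \right)}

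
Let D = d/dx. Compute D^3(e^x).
e^{x}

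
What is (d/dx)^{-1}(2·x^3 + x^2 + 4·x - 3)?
\frac{x^{4}}{2} + \frac{x^{3}}{3} + 2 x^{2} - 3 x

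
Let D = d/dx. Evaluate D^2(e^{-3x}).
9 e^{- 3 x}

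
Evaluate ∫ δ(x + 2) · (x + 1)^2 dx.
1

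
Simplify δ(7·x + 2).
\frac{\delta(x + 2/7)}{7}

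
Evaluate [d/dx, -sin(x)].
- \cos{\left(x \right)}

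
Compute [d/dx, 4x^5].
20 x^{4}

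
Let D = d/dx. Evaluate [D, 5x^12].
60 x^{11}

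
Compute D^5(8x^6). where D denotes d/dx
5760 x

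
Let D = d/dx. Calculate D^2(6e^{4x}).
96 e^{4 x}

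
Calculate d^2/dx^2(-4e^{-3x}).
- 36 e^{- 3 x}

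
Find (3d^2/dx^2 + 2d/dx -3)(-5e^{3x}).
- 150 e^{3 x}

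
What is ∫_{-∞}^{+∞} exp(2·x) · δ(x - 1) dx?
e^{2}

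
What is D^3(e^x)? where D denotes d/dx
e^{x}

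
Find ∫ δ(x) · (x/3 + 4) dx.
4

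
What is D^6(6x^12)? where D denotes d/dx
3991680 x^{6}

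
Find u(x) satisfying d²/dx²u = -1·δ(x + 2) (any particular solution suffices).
-\frac{|x + 2|}{2}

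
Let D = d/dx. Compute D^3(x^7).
210 x^{4}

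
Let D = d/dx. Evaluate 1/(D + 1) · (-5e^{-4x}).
\frac{5 e^{- 4 x}}{3}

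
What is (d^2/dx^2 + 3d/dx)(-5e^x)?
- 20 e^{x}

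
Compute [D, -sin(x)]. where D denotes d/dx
- \cos{\left(x \right)}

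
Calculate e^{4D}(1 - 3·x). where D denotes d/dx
- 3 x - 11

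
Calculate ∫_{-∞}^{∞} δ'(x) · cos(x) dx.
0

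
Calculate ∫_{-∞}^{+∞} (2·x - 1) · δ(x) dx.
-1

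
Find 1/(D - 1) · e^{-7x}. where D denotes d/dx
- \frac{e^{- 7 x}}{8}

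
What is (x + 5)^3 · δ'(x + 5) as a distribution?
0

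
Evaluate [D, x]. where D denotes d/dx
1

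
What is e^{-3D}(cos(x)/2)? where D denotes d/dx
\frac{\cos{\left(x - 3 \right)}}{2}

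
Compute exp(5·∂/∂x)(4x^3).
4 x^{3} + 60 x^{2} + 300 x + 500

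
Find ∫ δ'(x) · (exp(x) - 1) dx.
-1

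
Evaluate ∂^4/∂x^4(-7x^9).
- 21168 x^{5}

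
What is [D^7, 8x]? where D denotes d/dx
56D^{6}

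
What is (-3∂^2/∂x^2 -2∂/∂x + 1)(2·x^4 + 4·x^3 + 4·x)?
2 x^{4} - 12 x^{3} - 96 x^{2} - 68 x - 8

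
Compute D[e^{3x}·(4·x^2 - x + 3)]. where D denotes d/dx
\left(12 x^{2} + 5 x + 8\right) e^{3 x}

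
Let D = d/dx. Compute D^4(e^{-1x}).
e^{- x}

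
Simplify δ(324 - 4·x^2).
\frac{\delta(x - 9) + \delta(x + 9)}{72}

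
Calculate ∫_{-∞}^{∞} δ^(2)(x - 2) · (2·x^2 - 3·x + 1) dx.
4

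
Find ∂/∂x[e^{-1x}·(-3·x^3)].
3 x^{2} \left(x - 3\right) e^{- x}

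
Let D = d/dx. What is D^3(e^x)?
e^{x}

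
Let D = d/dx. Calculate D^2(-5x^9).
- 360 x^{7}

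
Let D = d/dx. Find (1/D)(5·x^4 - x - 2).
x^{5} - \frac{x^{2}}{2} - 2 x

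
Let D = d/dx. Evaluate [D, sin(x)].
\cos{\left(x \right)}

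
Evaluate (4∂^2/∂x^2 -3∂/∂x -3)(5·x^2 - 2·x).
- 15 x^{2} - 24 x + 46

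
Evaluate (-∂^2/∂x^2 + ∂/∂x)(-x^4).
4 x^{2} \left(3 - x\right)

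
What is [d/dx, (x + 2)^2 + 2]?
2 x + 4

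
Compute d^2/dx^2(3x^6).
90 x^{4}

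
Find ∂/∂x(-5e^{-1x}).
5 e^{- x}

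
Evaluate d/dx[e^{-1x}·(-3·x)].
3 \left(x - 1\right) e^{- x}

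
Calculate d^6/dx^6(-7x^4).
0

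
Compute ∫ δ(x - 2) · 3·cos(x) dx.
3 \cos{\left(2 \right)}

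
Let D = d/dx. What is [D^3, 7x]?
21D^{2}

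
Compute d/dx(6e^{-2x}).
- 12 e^{- 2 x}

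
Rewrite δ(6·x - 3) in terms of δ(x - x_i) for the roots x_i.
\frac{\delta(x - 1/2)}{6}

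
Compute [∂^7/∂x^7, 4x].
28\frac{d^{6}}{dx^{6}}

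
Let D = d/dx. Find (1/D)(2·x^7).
\frac{x^{8}}{4}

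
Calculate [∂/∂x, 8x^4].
32 x^{3}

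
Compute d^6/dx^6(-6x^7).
- 30240 x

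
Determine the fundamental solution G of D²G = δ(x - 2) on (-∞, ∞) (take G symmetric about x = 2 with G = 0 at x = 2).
\frac{|x - 2|}{2}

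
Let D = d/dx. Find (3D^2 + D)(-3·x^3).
9 x \left(- x - 6\right)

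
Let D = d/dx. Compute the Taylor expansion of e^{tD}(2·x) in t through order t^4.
2 t + 2 x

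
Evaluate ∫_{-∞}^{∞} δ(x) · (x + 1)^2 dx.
1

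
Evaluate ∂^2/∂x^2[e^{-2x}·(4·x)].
16 \left(x - 1\right) e^{- 2 x}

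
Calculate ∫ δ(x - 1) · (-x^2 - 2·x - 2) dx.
-5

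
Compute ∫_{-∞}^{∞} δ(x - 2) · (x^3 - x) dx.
6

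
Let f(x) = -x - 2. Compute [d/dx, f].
-1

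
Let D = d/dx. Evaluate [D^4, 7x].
28D^{3}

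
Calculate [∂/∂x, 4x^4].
16 x^{3}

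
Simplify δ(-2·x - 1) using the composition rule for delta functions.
\frac{\delta(x + 1/2)}{2}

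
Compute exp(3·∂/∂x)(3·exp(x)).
3 e^{x + 3}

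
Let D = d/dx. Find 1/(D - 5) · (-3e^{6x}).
- 3 e^{6 x}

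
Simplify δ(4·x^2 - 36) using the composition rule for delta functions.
\frac{\delta(x - 3) + \delta(x + 3)}{24}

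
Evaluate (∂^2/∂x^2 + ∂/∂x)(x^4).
4 x^{2} \left(x + 3\right)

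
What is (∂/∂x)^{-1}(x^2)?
\frac{x^{3}}{3}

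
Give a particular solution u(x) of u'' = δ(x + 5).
\frac{|x + 5|}{2}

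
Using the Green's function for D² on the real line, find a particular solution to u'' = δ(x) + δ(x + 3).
\frac{|x|}{2} + \frac{|x + 3|}{2}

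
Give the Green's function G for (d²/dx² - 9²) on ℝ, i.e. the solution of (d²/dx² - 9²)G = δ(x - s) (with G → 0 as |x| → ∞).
-\frac{e^{-9|x-s|}}{18}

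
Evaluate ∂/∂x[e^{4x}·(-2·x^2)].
4 x \left(- 2 x - 1\right) e^{4 x}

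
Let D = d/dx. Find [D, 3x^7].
21 x^{6}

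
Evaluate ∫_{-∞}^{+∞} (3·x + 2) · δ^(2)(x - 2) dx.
0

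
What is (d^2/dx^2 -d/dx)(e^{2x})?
2 e^{2 x}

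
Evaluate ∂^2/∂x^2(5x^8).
280 x^{6}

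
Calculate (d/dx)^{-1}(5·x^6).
\frac{5 x^{7}}{7}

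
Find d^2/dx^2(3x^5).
60 x^{3}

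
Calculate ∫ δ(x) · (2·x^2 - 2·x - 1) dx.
-1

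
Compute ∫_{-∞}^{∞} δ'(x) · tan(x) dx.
-1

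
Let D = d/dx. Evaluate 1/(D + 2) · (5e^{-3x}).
- 5 e^{- 3 x}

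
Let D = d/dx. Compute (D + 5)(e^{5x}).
10 e^{5 x}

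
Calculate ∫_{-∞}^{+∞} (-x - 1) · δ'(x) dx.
1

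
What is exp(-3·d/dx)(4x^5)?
4 x^{5} - 60 x^{4} + 360 x^{3} - 1080 x^{2} + 1620 x - 972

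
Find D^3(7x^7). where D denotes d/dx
1470 x^{4}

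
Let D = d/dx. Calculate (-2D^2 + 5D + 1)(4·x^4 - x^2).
4 x^{4} + 80 x^{3} - 97 x^{2} - 10 x + 4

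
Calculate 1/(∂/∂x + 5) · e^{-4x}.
e^{- 4 x}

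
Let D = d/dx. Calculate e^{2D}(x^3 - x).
x^{3} + 6 x^{2} + 11 x + 6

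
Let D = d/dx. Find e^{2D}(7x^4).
7 x^{4} + 56 x^{3} + 168 x^{2} + 224 x + 112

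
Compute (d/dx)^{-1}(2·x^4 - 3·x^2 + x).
\frac{2 x^{5}}{5} - x^{3} + \frac{x^{2}}{2}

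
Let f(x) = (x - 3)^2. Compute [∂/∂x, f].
2 x - 6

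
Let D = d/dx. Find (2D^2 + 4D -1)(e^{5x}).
69 e^{5 x}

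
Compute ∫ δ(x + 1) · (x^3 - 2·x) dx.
1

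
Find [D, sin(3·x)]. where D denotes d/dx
3 \cos{\left(3 x \right)}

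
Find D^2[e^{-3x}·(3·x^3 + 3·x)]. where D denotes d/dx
9 \left(3 x^{3} - 6 x^{2} + 5 x - 2\right) e^{- 3 x}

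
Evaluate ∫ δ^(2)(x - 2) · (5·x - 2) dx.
0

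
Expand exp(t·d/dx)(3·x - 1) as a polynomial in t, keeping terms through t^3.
3 t + 3 x - 1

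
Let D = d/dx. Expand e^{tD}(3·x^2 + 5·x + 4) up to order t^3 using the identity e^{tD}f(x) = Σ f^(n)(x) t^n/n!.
3 t^{2} + t \left(6 x + 5\right) + 3 x^{2} + 5 x + 4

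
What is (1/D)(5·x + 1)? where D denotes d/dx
\frac{5 x^{2}}{2} + x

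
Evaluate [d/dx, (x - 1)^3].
3 \left(x - 1\right)^{2}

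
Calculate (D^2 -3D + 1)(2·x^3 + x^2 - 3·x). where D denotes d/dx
2 x^{3} - 17 x^{2} + 3 x + 11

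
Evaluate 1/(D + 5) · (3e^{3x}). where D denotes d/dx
\frac{3 e^{3 x}}{8}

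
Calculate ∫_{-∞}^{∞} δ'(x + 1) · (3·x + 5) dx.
-3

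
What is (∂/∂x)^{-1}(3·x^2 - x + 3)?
x^{3} - \frac{x^{2}}{2} + 3 x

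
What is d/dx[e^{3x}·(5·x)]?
\left(15 x + 5\right) e^{3 x}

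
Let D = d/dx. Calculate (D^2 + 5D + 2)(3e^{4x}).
114 e^{4 x}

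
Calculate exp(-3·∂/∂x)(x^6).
x^{6} - 18 x^{5} + 135 x^{4} - 540 x^{3} + 1215 x^{2} - 1458 x + 729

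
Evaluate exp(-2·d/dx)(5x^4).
5 x^{4} - 40 x^{3} + 120 x^{2} - 160 x + 80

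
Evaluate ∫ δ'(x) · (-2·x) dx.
2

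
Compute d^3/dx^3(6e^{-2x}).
- 48 e^{- 2 x}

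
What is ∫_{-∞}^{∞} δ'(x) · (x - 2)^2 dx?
4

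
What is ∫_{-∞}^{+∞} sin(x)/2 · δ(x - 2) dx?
\frac{\sin{\left(2 \right)}}{2}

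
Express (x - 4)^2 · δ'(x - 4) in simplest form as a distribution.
0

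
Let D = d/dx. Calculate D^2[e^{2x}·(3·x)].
12 \left(x + 1\right) e^{2 x}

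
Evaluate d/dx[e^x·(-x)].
\left(- x - 1\right) e^{x}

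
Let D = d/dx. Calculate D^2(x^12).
132 x^{10}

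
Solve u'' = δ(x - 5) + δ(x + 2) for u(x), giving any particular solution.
\frac{|x - 5|}{2} + \frac{|x + 2|}{2}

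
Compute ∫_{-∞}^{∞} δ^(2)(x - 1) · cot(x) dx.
\frac{2 \cot{\left(1 \right)}}{\sin^{2}{\left(1 \right)}}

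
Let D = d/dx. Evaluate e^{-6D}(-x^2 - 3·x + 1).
- x^{2} + 9 x - 17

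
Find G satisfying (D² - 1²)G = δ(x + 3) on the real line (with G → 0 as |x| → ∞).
-\frac{e^{-|x + 3|}}{2}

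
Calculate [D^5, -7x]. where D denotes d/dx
-35D^{4}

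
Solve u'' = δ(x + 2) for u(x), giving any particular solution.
\frac{|x + 2|}{2}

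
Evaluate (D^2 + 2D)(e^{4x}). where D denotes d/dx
24 e^{4 x}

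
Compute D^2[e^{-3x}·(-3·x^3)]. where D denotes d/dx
9 x \left(- 3 x^{2} + 6 x - 2\right) e^{- 3 x}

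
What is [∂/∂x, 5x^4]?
20 x^{3}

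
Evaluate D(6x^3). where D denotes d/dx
18 x^{2}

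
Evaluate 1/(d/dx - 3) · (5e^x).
- \frac{5 e^{x}}{2}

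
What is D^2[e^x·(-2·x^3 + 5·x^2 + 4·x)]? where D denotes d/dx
\left(- 2 x^{3} - 7 x^{2} + 12 x + 18\right) e^{x}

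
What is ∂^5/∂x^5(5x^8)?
33600 x^{3}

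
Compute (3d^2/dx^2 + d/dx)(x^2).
2 x + 6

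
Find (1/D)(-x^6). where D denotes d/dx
- \frac{x^{7}}{7}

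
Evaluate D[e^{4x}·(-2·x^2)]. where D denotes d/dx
4 x \left(- 2 x - 1\right) e^{4 x}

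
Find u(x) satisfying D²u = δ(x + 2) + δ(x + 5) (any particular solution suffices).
\frac{|x + 2|}{2} + \frac{|x + 5|}{2}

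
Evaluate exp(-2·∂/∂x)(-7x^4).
- 7 x^{4} + 56 x^{3} - 168 x^{2} + 224 x - 112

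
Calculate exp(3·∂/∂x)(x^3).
x^{3} + 9 x^{2} + 27 x + 27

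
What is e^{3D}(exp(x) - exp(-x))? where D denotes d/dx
2 \sinh{\left(x + 3 \right)}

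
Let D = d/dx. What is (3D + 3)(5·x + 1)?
15 x + 18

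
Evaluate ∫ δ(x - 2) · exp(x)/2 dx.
\frac{e^{2}}{2}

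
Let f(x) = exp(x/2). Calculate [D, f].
\frac{e^{\frac{x}{2}}}{2}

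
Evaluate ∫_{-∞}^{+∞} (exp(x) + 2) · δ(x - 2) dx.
2 + e^{2}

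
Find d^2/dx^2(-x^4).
- 12 x^{2}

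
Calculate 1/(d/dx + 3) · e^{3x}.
\frac{e^{3 x}}{6}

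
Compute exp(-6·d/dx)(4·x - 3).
4 x - 27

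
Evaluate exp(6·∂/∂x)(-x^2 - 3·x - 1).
- x^{2} - 15 x - 55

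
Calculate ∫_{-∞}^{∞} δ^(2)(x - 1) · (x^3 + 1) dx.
6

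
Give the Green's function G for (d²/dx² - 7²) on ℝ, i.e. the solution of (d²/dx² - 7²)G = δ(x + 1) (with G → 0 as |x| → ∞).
-\frac{e^{-7|x + 1|}}{14}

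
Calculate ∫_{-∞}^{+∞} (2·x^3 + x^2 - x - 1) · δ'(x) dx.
1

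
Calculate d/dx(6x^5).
30 x^{4}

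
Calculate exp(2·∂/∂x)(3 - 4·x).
- 4 x - 5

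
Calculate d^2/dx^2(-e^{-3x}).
- 9 e^{- 3 x}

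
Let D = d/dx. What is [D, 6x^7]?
42 x^{6}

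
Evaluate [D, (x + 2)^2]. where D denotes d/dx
2 x + 4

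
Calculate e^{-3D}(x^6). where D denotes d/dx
x^{6} - 18 x^{5} + 135 x^{4} - 540 x^{3} + 1215 x^{2} - 1458 x + 729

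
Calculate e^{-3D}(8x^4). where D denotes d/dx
8 x^{4} - 96 x^{3} + 432 x^{2} - 864 x + 648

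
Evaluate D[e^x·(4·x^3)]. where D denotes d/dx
4 x^{2} \left(x + 3\right) e^{x}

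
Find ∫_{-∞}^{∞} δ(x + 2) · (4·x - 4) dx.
-12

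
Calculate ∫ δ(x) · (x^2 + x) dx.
0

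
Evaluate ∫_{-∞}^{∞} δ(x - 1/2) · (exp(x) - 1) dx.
-1 + e^{\frac{1}{2}}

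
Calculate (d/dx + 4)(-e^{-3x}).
- e^{- 3 x}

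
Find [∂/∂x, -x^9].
- 9 x^{8}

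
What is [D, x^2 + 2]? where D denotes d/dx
2 x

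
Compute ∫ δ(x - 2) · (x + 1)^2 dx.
9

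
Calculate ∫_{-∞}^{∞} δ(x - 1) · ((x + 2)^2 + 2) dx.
11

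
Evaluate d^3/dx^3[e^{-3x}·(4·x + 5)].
27 \left(- 4 x - 1\right) e^{- 3 x}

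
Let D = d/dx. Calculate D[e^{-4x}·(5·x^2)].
10 x \left(1 - 2 x\right) e^{- 4 x}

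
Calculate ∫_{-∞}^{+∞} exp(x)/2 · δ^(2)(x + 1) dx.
\frac{1}{2 e}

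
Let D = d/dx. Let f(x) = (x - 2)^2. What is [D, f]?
2 x - 4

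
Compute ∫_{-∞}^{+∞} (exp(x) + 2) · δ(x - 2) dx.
2 + e^{2}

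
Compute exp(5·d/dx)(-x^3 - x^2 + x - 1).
- x^{3} - 16 x^{2} - 84 x - 146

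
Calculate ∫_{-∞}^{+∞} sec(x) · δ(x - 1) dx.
\sec{\left(1 \right)}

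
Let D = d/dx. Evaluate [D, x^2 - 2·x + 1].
2 x - 2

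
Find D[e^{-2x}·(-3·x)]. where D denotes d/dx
3 \left(2 x - 1\right) e^{- 2 x}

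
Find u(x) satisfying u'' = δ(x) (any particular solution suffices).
\frac{|x|}{2}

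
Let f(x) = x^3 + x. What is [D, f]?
3 x^{2} + 1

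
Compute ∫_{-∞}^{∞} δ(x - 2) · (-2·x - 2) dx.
-6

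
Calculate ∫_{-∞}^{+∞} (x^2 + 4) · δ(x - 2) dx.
8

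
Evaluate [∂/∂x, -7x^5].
- 35 x^{4}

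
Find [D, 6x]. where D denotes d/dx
6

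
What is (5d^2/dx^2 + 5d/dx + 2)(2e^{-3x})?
64 e^{- 3 x}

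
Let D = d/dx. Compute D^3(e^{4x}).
64 e^{4 x}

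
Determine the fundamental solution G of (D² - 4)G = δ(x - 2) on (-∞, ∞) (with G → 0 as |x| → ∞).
-\frac{e^{-2|x - 2|}}{4}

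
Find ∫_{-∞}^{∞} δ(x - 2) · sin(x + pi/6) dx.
\sin{\left(\frac{\pi}{6} + 2 \right)}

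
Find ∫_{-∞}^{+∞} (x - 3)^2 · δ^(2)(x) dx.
2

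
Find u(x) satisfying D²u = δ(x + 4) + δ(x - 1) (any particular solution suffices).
\frac{|x + 4|}{2} + \frac{|x - 1|}{2}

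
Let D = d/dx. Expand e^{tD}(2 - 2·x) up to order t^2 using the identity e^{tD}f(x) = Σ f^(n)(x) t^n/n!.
- 2 t - 2 x + 2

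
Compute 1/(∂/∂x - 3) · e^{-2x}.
- \frac{e^{- 2 x}}{5}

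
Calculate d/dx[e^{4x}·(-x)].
\left(- 4 x - 1\right) e^{4 x}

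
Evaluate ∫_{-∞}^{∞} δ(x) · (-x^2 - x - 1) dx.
-1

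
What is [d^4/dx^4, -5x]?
-20\frac{d^{3}}{dx^{3}}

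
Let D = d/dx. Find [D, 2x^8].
16 x^{7}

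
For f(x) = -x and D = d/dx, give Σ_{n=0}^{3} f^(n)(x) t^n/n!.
- t - x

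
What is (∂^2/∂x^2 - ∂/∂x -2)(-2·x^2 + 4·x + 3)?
4 x^{2} - 4 x - 14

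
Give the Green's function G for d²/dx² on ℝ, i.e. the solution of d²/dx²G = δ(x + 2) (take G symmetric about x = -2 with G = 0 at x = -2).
\frac{|x + 2|}{2}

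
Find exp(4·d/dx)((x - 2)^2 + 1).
x^{2} + 4 x + 5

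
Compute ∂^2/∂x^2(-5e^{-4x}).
- 80 e^{- 4 x}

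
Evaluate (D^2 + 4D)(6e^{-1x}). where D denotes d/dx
- 18 e^{- x}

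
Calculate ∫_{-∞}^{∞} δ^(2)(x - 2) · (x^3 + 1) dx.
12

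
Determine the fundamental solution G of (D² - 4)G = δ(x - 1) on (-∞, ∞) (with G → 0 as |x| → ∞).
-\frac{e^{-2|x - 1|}}{4}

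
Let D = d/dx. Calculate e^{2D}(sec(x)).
\sec{\left(x + 2 \right)}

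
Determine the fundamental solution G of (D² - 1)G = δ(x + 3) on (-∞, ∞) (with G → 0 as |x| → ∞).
-\frac{e^{-|x + 3|}}{2}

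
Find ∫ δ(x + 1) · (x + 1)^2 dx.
0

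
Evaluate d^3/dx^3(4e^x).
4 e^{x}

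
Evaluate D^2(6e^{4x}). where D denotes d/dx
96 e^{4 x}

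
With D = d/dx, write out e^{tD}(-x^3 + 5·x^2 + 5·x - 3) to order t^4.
- t^{3} + t^{2} \left(5 - 3 x\right) + t \left(- 3 x^{2} + 10 x + 5\right) - x^{3} + 5 x^{2} + 5 x - 3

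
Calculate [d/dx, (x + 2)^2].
2 x + 4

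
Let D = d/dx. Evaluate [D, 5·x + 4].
5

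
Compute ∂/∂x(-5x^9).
- 45 x^{8}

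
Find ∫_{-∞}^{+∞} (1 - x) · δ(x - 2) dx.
-1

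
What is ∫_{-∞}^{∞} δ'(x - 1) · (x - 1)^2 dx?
0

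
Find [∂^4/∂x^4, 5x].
20\frac{d^{3}}{dx^{3}}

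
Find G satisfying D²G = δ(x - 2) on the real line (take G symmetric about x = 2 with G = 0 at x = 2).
\frac{|x - 2|}{2}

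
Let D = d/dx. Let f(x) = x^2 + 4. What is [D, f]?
2 x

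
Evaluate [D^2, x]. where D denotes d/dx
2D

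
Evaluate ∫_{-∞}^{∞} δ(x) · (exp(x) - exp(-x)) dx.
0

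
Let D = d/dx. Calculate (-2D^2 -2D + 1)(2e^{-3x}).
- 22 e^{- 3 x}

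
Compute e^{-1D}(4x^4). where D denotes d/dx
4 x^{4} - 16 x^{3} + 24 x^{2} - 16 x + 4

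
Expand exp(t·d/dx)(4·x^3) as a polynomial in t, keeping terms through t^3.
4 t^{3} + 12 t^{2} x + 12 t x^{2} + 4 x^{3}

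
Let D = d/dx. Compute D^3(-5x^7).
- 1050 x^{4}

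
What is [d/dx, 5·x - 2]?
5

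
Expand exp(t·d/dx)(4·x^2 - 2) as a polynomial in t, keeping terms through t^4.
4 t^{2} + 8 t x + 4 x^{2} - 2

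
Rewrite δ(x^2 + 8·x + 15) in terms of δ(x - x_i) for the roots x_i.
\frac{\delta(x + 3) + \delta(x + 5)}{2}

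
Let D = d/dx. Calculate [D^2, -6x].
-12D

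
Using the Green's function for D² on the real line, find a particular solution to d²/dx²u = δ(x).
\frac{|x|}{2}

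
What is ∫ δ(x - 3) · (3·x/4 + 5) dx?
\frac{29}{4}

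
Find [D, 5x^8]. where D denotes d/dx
40 x^{7}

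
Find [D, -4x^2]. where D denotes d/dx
- 8 x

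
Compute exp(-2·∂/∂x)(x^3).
x^{3} - 6 x^{2} + 12 x - 8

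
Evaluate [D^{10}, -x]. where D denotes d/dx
-10D^{9}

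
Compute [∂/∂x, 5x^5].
25 x^{4}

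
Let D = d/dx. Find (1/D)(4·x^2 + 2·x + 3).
\frac{4 x^{3}}{3} + x^{2} + 3 x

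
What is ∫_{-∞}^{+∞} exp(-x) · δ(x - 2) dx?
e^{-2}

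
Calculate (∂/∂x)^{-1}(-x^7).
- \frac{x^{8}}{8}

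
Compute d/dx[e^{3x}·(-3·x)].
\left(- 9 x - 3\right) e^{3 x}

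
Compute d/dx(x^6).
6 x^{5}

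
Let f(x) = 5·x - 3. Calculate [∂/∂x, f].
5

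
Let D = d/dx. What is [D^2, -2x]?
-4D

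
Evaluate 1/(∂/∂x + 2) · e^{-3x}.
- e^{- 3 x}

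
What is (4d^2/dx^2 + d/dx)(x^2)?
2 x + 8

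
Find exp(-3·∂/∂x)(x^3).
x^{3} - 9 x^{2} + 27 x - 27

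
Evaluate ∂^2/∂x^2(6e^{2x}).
24 e^{2 x}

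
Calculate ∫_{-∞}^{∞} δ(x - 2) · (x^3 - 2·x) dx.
4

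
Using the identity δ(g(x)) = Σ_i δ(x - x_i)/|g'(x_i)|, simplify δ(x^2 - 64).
\frac{\delta(x - 8) + \delta(x + 8)}{16}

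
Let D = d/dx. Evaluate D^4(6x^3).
0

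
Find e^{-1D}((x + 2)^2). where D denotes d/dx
x^{2} + 2 x + 1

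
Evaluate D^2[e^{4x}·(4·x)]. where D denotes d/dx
\left(64 x + 32\right) e^{4 x}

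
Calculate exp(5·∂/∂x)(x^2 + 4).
x^{2} + 10 x + 29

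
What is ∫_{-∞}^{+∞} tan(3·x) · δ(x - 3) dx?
\tan{\left(9 \right)}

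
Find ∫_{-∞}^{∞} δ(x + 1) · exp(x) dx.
e^{-1}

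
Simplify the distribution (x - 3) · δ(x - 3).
0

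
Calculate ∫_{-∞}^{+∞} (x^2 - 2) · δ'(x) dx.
0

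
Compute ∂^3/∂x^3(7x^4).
168 x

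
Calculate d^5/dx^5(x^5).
120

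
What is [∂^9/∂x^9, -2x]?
-18\frac{d^{8}}{dx^{8}}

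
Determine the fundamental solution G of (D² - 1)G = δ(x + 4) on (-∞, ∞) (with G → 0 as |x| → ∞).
-\frac{e^{-|x + 4|}}{2}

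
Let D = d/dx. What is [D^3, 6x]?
18D^{2}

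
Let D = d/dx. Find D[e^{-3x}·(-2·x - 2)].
2 \left(3 x + 2\right) e^{- 3 x}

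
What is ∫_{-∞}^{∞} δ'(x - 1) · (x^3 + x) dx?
-4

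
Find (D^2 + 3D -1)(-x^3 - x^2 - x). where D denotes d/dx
x^{3} - 8 x^{2} - 11 x - 5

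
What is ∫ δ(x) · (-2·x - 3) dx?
-3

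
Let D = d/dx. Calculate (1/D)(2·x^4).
\frac{2 x^{5}}{5}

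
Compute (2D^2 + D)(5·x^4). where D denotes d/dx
20 x^{2} \left(x + 6\right)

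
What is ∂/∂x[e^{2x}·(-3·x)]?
\left(- 6 x - 3\right) e^{2 x}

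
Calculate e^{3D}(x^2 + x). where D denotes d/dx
x^{2} + 7 x + 12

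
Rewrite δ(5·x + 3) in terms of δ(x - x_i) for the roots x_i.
\frac{\delta(x + 3/5)}{5}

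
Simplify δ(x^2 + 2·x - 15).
\frac{\delta(x - 3) + \delta(x + 5)}{8}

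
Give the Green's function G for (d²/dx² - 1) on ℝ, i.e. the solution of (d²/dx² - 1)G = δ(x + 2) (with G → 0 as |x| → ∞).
-\frac{e^{-|x + 2|}}{2}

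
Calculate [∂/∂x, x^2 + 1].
2 x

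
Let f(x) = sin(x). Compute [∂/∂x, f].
\cos{\left(x \right)}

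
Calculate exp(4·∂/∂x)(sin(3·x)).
\sin{\left(3 x + 12 \right)}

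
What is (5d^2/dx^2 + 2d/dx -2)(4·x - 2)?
12 - 8 x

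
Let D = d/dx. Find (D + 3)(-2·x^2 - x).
- 6 x^{2} - 7 x - 1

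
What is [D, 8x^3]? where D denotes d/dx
24 x^{2}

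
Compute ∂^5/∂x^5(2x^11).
110880 x^{6}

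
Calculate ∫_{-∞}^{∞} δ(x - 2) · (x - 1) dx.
1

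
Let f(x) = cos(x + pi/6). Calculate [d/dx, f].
- \sin{\left(x + \frac{\pi}{6} \right)}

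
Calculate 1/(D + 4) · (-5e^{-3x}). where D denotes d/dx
- 5 e^{- 3 x}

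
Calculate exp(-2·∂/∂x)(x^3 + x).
x^{3} - 6 x^{2} + 13 x - 10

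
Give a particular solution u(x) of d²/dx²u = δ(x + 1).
\frac{|x + 1|}{2}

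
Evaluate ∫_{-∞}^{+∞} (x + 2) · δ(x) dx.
2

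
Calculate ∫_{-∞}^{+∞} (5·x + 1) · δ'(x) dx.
-5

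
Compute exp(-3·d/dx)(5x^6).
5 x^{6} - 90 x^{5} + 675 x^{4} - 2700 x^{3} + 6075 x^{2} - 7290 x + 3645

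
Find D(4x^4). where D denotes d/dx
16 x^{3}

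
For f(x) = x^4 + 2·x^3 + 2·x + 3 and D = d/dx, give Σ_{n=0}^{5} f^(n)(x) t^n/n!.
t^{4} + t^{3} \left(4 x + 2\right) + 6 t^{2} x \left(x + 1\right) + 2 t \left(2 x^{3} + 3 x^{2} + 1\right) + x^{4} + 2 x^{3} + 2 x + 3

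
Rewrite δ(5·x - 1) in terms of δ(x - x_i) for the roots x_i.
\frac{\delta(x - 1/5)}{5}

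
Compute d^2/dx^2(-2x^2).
-4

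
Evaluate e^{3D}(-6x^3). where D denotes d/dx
- 6 x^{3} - 54 x^{2} - 162 x - 162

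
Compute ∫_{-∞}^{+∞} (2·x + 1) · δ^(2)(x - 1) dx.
0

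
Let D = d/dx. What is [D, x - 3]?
1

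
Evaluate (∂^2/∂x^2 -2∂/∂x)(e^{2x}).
0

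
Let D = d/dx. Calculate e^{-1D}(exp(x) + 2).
e^{x - 1} + 2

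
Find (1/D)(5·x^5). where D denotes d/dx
\frac{5 x^{6}}{6}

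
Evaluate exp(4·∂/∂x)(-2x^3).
- 2 x^{3} - 24 x^{2} - 96 x - 128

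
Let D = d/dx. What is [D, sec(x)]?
\tan{\left(x \right)} \sec{\left(x \right)}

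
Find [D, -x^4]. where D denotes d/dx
- 4 x^{3}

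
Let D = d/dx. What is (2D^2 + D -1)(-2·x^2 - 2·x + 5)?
2 x^{2} - 2 x - 15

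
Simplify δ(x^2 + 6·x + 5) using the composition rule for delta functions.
\frac{\delta(x + 1) + \delta(x + 5)}{4}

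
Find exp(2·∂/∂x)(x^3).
x^{3} + 6 x^{2} + 12 x + 8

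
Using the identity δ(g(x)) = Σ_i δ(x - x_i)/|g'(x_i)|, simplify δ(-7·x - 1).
\frac{\delta(x + 1/7)}{7}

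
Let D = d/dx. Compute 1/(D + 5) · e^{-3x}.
\frac{e^{- 3 x}}{2}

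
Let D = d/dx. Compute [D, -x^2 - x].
- 2 x - 1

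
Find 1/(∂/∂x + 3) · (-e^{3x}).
- \frac{e^{3 x}}{6}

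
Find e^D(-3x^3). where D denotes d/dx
- 3 x^{3} - 9 x^{2} - 9 x - 3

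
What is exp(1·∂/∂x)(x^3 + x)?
x^{3} + 3 x^{2} + 4 x + 2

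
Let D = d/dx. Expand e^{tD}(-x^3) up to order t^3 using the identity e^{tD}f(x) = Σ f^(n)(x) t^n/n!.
- t^{3} - 3 t^{2} x - 3 t x^{2} - x^{3}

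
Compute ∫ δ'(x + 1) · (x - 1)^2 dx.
4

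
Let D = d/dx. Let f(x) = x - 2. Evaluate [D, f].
1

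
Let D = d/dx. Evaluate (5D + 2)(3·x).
6 x + 15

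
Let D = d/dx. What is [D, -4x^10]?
- 40 x^{9}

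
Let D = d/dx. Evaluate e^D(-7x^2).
- 7 x^{2} - 14 x - 7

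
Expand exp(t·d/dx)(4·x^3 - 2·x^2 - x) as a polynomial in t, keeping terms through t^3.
4 t^{3} + t^{2} \left(12 x - 2\right) - t \left(- 12 x^{2} + 4 x + 1\right) + 4 x^{3} - 2 x^{2} - x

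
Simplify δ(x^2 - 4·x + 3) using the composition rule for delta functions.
\frac{\delta(x - 1) + \delta(x - 3)}{2}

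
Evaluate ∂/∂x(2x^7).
14 x^{6}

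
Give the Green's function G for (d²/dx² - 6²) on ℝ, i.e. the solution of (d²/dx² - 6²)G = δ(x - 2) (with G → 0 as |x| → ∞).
-\frac{e^{-6|x - 2|}}{12}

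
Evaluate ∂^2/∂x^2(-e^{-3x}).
- 9 e^{- 3 x}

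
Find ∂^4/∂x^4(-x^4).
-24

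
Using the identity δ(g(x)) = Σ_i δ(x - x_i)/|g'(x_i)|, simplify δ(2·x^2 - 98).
\frac{\delta(x - 7) + \delta(x + 7)}{28}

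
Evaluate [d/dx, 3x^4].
12 x^{3}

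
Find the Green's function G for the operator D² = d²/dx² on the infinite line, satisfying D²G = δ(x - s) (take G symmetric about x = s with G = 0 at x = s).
\frac{|x - s|}{2}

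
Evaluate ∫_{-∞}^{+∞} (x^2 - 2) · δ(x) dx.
-2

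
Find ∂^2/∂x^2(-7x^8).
- 392 x^{6}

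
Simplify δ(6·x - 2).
\frac{\delta(x - 1/3)}{6}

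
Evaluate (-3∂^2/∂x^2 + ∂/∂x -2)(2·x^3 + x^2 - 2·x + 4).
- 4 x^{3} + 4 x^{2} - 30 x - 16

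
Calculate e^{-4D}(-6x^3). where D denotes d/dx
- 6 x^{3} + 72 x^{2} - 288 x + 384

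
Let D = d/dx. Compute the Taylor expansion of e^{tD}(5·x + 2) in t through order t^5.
5 t + 5 x + 2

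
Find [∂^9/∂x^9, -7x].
-63\frac{d^{8}}{dx^{8}}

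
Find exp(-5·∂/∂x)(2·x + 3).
2 x - 7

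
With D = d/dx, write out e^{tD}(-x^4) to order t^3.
x \left(- 4 t^{3} - 6 t^{2} x - 4 t x^{2} - x^{3}\right)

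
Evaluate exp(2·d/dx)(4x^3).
4 x^{3} + 24 x^{2} + 48 x + 32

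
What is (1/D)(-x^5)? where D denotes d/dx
- \frac{x^{6}}{6}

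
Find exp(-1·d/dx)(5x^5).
5 x^{5} - 25 x^{4} + 50 x^{3} - 50 x^{2} + 25 x - 5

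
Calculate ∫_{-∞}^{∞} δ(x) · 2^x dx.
1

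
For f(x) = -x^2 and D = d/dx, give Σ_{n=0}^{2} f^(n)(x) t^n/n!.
- t^{2} - 2 t x - x^{2}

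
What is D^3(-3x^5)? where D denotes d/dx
- 180 x^{2}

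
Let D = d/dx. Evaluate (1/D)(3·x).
\frac{3 x^{2}}{2}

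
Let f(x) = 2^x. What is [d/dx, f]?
2^{x} \log{\left(2 \right)}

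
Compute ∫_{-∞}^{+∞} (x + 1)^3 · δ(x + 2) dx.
-1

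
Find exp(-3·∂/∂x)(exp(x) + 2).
e^{x - 3} + 2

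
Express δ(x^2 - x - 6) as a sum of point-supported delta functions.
\frac{\delta(x + 2) + \delta(x - 3)}{5}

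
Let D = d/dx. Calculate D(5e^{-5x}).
- 25 e^{- 5 x}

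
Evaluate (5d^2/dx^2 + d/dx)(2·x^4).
8 x^{2} \left(x + 15\right)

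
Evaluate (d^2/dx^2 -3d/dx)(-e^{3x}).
0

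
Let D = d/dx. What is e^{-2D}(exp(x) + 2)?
e^{x - 2} + 2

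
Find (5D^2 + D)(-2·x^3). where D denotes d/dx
6 x \left(- x - 10\right)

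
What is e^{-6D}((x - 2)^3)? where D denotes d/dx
x^{3} - 24 x^{2} + 192 x - 512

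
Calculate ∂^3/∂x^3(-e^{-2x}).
8 e^{- 2 x}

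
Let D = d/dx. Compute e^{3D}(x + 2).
x + 5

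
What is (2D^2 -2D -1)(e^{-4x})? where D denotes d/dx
39 e^{- 4 x}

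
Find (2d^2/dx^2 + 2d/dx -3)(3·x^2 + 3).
- 9 x^{2} + 12 x + 3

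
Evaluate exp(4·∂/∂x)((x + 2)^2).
x^{2} + 12 x + 36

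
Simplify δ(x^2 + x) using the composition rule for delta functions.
\frac{\delta(x + 1) + \delta(x)}{1}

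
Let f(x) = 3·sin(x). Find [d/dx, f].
3 \cos{\left(x \right)}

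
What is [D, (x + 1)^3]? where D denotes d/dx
3 \left(x + 1\right)^{2}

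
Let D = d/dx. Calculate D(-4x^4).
- 16 x^{3}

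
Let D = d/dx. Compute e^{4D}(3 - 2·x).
- 2 x - 5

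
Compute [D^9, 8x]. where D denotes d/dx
72D^{8}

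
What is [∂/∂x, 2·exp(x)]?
2 e^{x}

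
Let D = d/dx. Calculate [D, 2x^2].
4 x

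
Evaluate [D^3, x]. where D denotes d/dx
3D^{2}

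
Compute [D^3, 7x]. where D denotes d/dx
21D^{2}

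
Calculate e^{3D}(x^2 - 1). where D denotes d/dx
x^{2} + 6 x + 8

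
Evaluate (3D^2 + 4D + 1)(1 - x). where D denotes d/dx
- x - 3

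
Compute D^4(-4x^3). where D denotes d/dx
0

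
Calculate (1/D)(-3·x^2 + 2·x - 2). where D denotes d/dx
- x^{3} + x^{2} - 2 x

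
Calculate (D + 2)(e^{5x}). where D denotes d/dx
7 e^{5 x}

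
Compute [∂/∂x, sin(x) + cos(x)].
- \sin{\left(x \right)} + \cos{\left(x \right)}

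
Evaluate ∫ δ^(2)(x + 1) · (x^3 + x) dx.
-6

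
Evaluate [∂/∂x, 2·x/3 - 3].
\frac{2}{3}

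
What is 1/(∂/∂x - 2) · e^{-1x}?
- \frac{e^{- x}}{3}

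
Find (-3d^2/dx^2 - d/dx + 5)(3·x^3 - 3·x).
15 x^{3} - 9 x^{2} - 69 x + 3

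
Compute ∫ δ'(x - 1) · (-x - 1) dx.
1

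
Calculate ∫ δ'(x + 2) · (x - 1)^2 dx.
6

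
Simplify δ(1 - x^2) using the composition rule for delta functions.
\frac{\delta(x - 1) + \delta(x + 1)}{2}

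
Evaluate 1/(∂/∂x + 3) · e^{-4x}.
- e^{- 4 x}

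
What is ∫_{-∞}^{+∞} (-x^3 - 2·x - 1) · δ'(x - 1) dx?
5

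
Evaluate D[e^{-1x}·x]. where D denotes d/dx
\left(1 - x\right) e^{- x}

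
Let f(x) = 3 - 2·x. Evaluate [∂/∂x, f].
-2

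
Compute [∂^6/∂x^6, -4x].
-24\frac{d^{5}}{dx^{5}}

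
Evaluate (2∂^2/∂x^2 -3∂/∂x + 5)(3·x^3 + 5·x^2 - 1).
15 x^{3} - 2 x^{2} + 6 x + 15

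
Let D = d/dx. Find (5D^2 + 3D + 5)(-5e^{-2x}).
- 95 e^{- 2 x}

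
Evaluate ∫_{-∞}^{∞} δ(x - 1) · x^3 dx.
1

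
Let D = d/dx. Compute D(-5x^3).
- 15 x^{2}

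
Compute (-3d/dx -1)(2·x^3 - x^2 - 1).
- 2 x^{3} - 17 x^{2} + 6 x + 1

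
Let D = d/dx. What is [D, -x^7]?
- 7 x^{6}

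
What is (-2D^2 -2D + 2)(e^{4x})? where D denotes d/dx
- 38 e^{4 x}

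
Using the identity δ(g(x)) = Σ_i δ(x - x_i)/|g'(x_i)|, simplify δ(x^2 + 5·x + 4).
\frac{\delta(x + 1) + \delta(x + 4)}{3}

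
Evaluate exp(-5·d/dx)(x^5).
x^{5} - 25 x^{4} + 250 x^{3} - 1250 x^{2} + 3125 x - 3125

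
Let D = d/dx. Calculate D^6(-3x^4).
0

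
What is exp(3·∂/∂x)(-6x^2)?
- 6 x^{2} - 36 x - 54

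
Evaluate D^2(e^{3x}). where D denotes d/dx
9 e^{3 x}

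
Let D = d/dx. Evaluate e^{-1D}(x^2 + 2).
x^{2} - 2 x + 3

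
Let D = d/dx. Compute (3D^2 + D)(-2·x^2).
- 4 x - 12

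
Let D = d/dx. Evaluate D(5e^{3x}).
15 e^{3 x}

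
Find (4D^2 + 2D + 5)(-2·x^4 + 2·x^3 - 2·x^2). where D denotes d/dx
- 10 x^{4} - 6 x^{3} - 94 x^{2} + 40 x - 16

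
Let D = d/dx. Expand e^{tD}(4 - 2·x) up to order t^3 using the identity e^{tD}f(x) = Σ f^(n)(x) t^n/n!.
- 2 t - 2 x + 4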